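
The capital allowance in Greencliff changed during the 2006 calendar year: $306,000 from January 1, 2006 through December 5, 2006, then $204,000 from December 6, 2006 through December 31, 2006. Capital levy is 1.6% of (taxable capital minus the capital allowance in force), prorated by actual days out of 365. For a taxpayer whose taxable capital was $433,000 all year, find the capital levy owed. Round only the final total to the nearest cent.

January 1 – December 5, 2006: 339 days, exemption $306,000 → ($433,000 − $306,000) × 1.6% × 339/365 = $1,887.2548
December 6 – December 31, 2006: 26 days, exemption $204,000 → ($433,000 − $204,000) × 1.6% × 26/365 = $260.9973
Total = $2,148.2521

$2,148.25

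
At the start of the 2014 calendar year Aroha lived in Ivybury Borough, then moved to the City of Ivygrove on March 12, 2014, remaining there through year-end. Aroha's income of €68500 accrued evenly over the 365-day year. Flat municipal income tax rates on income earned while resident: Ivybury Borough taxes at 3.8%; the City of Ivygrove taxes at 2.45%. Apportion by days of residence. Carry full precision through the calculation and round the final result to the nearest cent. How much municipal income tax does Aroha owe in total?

Ivybury Borough, January 1 – March 11, 2014: 70 days → €68500 × 3.8% × 70/365 = €499.2055
The City of Ivygrove, March 12 – December 31, 2014: 295 days → €68500 × 2.45% × 295/365 = €1356.3938
Total = €1855.5993

€1855.60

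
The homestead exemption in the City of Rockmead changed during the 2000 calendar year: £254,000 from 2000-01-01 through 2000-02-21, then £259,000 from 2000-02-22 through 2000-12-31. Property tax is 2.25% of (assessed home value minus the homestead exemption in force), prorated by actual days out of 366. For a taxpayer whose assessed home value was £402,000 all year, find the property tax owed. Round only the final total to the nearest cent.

£3,233.48

2000-01-01 to 2000-02-21: 52 days, exemption £254,000 → (£402,000 − £254,000) × 2.25% × 52/366 = £473.1148
2000-02-22 to 2000-12-31: 314 days, exemption £259,000 → (£402,000 − £259,000) × 2.25% × 314/366 = £2,760.3689
Total = £3,233.4836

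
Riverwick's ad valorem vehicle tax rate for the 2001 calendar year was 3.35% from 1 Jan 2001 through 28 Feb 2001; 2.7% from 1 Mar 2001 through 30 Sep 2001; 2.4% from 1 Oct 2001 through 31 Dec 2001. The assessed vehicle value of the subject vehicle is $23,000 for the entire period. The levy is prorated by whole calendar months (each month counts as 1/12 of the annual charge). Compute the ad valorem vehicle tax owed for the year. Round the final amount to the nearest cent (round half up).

$628.67

1 Jan – 28 Feb 2001: 2 months at 3.35% → $23,000 × 3.35% × 2/12 = $128.4167
1 Mar – 30 Sep 2001: 7 months at 2.7% → $23,000 × 2.7% × 7/12 = $362.2500
1 Oct – 31 Dec 2001: 3 months at 2.4% → $23,000 × 2.4% × 3/12 = $138.0000
Total = $628.6667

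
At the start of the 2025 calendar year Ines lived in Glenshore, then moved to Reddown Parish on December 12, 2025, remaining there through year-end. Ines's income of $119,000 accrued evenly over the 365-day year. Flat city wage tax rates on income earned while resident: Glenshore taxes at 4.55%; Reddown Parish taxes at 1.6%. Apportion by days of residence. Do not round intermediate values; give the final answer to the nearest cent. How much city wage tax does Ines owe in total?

Glenshore, January 1 – December 11, 2025: 345 days → $119,000 × 4.55% × 345/365 = $5,117.8151
Reddown Parish, December 12 – December 31, 2025: 20 days → $119,000 × 1.6% × 20/365 = $104.3288
Total = $5,222.1438

$5,222.14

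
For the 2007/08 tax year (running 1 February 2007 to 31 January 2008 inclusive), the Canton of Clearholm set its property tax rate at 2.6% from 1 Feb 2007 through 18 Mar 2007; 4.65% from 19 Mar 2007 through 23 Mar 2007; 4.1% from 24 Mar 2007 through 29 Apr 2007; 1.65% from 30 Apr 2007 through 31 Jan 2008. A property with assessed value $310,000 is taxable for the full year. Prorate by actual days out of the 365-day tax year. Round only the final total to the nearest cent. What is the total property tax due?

1 Feb – 18 Mar 2007: 46 days at 2.6% → $310,000 × 2.6% × 46/365 = $1,015.7808
19 Mar – 23 Mar 2007: 5 days at 4.65% → $310,000 × 4.65% × 5/365 = $197.4658
24 Mar – 29 Apr 2007: 37 days at 4.1% → $310,000 × 4.1% × 37/365 = $1,288.4110
30 Apr 2007 – 31 Jan 2008: 277 days at 1.65% → $310,000 × 1.65% × 277/365 = $3,881.7945
Total = $6,383.4521

$6,383.45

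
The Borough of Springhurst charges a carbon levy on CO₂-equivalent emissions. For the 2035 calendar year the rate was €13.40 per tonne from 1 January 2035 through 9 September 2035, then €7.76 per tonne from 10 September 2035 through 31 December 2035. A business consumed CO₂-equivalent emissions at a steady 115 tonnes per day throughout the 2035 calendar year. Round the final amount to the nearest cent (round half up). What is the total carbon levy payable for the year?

€489173.20

1 January – 9 September 2035: 252 days × 115 tonnes/day = 28,980 tonnes at €13.40/tonne → €388332.00
10 September – 31 December 2035: 113 days × 115 tonnes/day = 12,995 tonnes at €7.76/tonne → €100841.20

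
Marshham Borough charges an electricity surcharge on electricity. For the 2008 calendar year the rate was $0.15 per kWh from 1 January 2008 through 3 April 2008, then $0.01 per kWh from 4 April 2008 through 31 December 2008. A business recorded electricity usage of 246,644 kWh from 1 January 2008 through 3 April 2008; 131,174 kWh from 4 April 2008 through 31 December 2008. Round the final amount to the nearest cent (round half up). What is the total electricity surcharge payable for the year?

$38,308.34

1 January – 3 April 2008: 246,644 kWh at $0.15/kWh → $36,996.60
4 April – 31 December 2008: 131,174 kWh at $0.01/kWh → $1,311.74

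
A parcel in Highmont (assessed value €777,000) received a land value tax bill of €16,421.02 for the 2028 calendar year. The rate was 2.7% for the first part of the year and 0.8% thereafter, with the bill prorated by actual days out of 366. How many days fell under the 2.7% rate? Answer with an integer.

Let d = days at the first rate; then 366 − d days at the second rate.
€777,000 × [2.7%·d + 0.8%·(366−d)] / 366 = €16,421.02
Solving gives d = 253, so the new rate took effect on September 10, 2028.

253 days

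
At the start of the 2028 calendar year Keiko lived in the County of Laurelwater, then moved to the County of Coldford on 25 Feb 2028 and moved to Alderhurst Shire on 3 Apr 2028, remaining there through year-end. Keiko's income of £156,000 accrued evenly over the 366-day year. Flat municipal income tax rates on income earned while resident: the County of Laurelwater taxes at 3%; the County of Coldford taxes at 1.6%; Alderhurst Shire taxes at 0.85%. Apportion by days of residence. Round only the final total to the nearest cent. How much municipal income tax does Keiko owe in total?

£1,951.49

The County of Laurelwater, 1 Jan – 24 Feb 2028: 55 days → £156,000 × 3% × 55/366 = £703.2787
The County of Coldford, 25 Feb – 2 Apr 2028: 38 days → £156,000 × 1.6% × 38/366 = £259.1475
Alderhurst Shire, 3 Apr – 31 Dec 2028: 273 days → £156,000 × 0.85% × 273/366 = £989.0656
Total = £1,951.4918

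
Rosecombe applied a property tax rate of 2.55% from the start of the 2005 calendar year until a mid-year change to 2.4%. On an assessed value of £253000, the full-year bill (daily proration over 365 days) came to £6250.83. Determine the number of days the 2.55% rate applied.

Let d = days at the first rate; then 365 − d days at the second rate.
£253000 × [2.55%·d + 2.4%·(365−d)] / 365 = £6250.83
Solving gives d = 172, so the new rate took effect on 22 June 2005.

172 days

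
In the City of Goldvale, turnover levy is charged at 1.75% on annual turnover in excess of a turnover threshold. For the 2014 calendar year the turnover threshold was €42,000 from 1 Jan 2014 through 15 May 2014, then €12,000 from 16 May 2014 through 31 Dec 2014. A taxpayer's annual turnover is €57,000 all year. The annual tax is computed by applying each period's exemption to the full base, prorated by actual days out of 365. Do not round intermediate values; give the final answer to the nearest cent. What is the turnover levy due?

1 Jan – 15 May 2014: 135 days, exemption €42,000 → (€57,000 − €42,000) × 1.75% × 135/365 = €97.0890
16 May – 31 Dec 2014: 230 days, exemption €12,000 → (€57,000 − €12,000) × 1.75% × 230/365 = €496.2329
Total = €593.3219

€593.32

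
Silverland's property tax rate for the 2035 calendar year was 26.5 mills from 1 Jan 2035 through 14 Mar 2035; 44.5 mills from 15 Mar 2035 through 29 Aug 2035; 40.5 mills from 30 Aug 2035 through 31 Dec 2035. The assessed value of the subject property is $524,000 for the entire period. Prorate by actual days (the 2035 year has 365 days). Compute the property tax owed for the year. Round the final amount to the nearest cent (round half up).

$20,719.53

1 Jan – 14 Mar 2035: 73 days at 26.5 mills → $524,000 × 2.65% × 73/365 = $2,777.2000
15 Mar – 29 Aug 2035: 168 days at 44.5 mills → $524,000 × 4.45% × 168/365 = $10,732.6685
30 Aug – 31 Dec 2035: 124 days at 40.5 mills → $524,000 × 4.05% × 124/365 = $7,209.6658
Total = $20,719.5342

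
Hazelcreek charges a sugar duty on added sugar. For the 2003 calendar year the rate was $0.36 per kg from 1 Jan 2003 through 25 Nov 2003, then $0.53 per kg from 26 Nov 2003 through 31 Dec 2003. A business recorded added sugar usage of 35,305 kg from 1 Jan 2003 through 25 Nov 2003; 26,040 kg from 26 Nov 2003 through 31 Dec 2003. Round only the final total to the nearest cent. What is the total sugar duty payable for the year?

$26,511.00

1 Jan – 25 Nov 2003: 35,305 kg at $0.36/kg → $12,709.80
26 Nov – 31 Dec 2003: 26,040 kg at $0.53/kg → $13,801.20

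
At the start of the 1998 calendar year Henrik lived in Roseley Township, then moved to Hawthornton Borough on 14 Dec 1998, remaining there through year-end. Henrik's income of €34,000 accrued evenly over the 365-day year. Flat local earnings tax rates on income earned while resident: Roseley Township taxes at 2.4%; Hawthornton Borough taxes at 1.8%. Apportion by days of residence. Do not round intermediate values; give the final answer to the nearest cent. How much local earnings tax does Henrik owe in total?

€805.94

Roseley Township, 1 Jan – 13 Dec 1998: 347 days → €34,000 × 2.4% × 347/365 = €775.7589
Hawthornton Borough, 14 Dec – 31 Dec 1998: 18 days → €34,000 × 1.8% × 18/365 = €30.1808
Total = €805.9397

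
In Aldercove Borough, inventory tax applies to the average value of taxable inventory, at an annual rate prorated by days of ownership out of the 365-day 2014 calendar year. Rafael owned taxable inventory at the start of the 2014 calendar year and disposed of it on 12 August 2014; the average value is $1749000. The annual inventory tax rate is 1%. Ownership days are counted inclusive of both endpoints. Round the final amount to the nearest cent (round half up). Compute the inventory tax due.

$10733.59

Days held (1 January – 12 August 2014): 224 out of 365
Tax = $1749000 × 1% × 224/365 = $10733.5890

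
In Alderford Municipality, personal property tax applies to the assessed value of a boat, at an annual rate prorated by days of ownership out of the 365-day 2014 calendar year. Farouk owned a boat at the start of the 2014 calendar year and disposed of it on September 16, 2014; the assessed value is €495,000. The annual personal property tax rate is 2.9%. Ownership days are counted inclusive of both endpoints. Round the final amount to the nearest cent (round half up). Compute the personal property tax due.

Days held (January 1 – September 16, 2014): 259 out of 365
Tax = €495,000 × 2.9% × 259/365 = €10,186.1507

€10,186.15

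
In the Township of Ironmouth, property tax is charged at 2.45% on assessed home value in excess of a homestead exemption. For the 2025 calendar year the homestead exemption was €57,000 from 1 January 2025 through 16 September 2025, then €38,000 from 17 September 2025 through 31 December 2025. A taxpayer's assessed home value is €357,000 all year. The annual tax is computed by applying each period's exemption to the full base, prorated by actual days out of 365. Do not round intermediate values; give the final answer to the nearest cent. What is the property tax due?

€7,485.19

1 January – 16 September 2025: 259 days, exemption €57,000 → (€357,000 − €57,000) × 2.45% × 259/365 = €5,215.4795
17 September – 31 December 2025: 106 days, exemption €38,000 → (€357,000 − €38,000) × 2.45% × 106/365 = €2,269.7068
Total = €7,485.1863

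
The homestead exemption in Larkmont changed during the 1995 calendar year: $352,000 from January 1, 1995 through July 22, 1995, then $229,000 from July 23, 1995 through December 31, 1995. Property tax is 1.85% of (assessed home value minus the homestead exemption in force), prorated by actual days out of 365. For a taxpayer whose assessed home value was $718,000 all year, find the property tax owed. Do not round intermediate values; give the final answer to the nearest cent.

January 1 – July 22, 1995: 203 days, exemption $352,000 → ($718,000 − $352,000) × 1.85% × 203/365 = $3,765.7890
July 23 – December 31, 1995: 162 days, exemption $229,000 → ($718,000 − $229,000) × 1.85% × 162/365 = $4,015.1589
Total = $7,780.9479

$7,780.95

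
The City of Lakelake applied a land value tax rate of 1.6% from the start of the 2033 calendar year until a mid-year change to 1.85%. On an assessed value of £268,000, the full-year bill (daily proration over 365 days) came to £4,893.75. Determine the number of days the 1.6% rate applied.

35 days

Let d = days at the first rate; then 365 − d days at the second rate.
£268,000 × [1.6%·d + 1.85%·(365−d)] / 365 = £4,893.75
Solving gives d = 35, so the new rate took effect on February 5, 2033.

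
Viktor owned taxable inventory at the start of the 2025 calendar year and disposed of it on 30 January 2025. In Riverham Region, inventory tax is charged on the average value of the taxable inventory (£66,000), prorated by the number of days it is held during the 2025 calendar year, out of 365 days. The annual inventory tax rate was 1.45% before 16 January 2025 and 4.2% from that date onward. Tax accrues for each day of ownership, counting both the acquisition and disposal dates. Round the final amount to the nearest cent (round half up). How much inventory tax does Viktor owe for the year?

1 January – 15 January 2025: 15 days at 1.45% → £66,000 × 1.45% × 15/365 = £39.3288
16 January – 30 January 2025: 15 days at 4.2% → £66,000 × 4.2% × 15/365 = £113.9178
Total = £153.2466

£153.25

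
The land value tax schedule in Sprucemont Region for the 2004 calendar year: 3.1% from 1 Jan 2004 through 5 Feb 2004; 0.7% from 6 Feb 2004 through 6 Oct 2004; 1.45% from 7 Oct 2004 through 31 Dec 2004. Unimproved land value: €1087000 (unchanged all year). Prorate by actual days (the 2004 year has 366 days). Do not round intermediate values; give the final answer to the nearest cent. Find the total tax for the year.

€12090.65

1 Jan – 5 Feb 2004: 36 days at 3.1% → €1087000 × 3.1% × 36/366 = €3314.4590
6 Feb – 6 Oct 2004: 244 days at 0.7% → €1087000 × 0.7% × 244/366 = €5072.6667
7 Oct – 31 Dec 2004: 86 days at 1.45% → €1087000 × 1.45% × 86/366 = €3703.5219
Total = €12090.6475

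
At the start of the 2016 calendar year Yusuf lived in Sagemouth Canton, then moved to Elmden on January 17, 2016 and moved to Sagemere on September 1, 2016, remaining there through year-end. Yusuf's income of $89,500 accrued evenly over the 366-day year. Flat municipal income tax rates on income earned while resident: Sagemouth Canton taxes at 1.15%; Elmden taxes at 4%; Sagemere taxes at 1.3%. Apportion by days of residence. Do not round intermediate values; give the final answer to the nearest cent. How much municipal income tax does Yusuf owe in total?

Sagemouth Canton, January 1 – January 16, 2016: 16 days → $89,500 × 1.15% × 16/366 = $44.9945
Elmden, January 17 – August 31, 2016: 228 days → $89,500 × 4% × 228/366 = $2,230.1639
Sagemere, September 1 – December 31, 2016: 122 days → $89,500 × 1.3% × 122/366 = $387.8333
Total = $2,662.9918

$2,662.99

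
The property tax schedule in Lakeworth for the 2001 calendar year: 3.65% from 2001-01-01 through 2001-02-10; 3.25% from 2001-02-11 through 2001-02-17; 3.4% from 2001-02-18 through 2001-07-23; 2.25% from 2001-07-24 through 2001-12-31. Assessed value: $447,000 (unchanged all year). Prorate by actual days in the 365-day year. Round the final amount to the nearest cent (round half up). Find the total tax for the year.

$13,043.22

2001-01-01 to 2001-02-10: 41 days at 3.65% → $447,000 × 3.65% × 41/365 = $1,832.7000
2001-02-11 to 2001-02-17: 7 days at 3.25% → $447,000 × 3.25% × 7/365 = $278.6096
2001-02-18 to 2001-07-23: 156 days at 3.4% → $447,000 × 3.4% × 156/365 = $6,495.5836
2001-07-24 to 2001-12-31: 161 days at 2.25% → $447,000 × 2.25% × 161/365 = $4,436.3219
Total = $13,043.2151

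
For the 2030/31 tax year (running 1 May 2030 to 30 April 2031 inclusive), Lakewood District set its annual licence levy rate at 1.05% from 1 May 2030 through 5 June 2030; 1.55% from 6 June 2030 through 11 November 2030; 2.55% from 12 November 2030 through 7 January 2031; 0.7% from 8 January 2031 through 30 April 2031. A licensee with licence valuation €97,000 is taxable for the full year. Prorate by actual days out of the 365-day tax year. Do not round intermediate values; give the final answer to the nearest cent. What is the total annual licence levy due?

1 May – 5 June 2030: 36 days at 1.05% → €97,000 × 1.05% × 36/365 = €100.4548
6 June – 11 November 2030: 159 days at 1.55% → €97,000 × 1.55% × 159/365 = €654.9493
12 November 2030 – 7 January 2031: 57 days at 2.55% → €97,000 × 2.55% × 57/365 = €386.2726
8 January – 30 April 2031: 113 days at 0.7% → €97,000 × 0.7% × 113/365 = €210.2110
Total = €1,351.8877

€1,351.89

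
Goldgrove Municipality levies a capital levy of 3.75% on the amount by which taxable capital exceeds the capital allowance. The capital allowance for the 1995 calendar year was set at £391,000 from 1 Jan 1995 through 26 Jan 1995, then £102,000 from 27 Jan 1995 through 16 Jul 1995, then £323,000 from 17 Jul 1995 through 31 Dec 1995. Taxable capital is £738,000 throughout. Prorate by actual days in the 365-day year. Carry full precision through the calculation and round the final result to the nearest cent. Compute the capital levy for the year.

1 Jan – 26 Jan 1995: 26 days, exemption £391,000 → (£738,000 − £391,000) × 3.75% × 26/365 = £926.9178
27 Jan – 16 Jul 1995: 171 days, exemption £102,000 → (£738,000 − £102,000) × 3.75% × 171/365 = £11,173.5616
17 Jul – 31 Dec 1995: 168 days, exemption £323,000 → (£738,000 − £323,000) × 3.75% × 168/365 = £7,163.0137
Total = £19,263.4932

£19,263.49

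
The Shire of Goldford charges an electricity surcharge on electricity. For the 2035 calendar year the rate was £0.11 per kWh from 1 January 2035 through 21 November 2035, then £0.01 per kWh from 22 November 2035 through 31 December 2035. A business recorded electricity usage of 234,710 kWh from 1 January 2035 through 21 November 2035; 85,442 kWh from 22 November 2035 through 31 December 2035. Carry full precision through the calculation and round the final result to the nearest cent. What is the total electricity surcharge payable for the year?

1 January – 21 November 2035: 234,710 kWh at £0.11/kWh → £25,818.10
22 November – 31 December 2035: 85,442 kWh at £0.01/kWh → £854.42

£26,672.52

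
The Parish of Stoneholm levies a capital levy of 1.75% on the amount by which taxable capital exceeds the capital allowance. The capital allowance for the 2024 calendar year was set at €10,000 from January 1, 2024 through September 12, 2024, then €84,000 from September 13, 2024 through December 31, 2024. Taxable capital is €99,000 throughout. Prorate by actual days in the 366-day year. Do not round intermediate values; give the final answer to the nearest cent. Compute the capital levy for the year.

January 1 – September 12, 2024: 256 days, exemption €10,000 → (€99,000 − €10,000) × 1.75% × 256/366 = €1,089.3989
September 13 – December 31, 2024: 110 days, exemption €84,000 → (€99,000 − €84,000) × 1.75% × 110/366 = €78.8934
Total = €1,168.2923

€1,168.29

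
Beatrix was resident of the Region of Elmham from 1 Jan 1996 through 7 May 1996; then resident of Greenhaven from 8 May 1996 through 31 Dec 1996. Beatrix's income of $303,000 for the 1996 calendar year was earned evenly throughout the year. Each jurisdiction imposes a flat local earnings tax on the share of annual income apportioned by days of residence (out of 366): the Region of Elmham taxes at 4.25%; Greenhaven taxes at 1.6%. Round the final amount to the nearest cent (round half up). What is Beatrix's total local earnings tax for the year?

$7,656.13

The Region of Elmham, 1 Jan – 7 May 1996: 128 days → $303,000 × 4.25% × 128/366 = $4,503.6066
Greenhaven, 8 May – 31 Dec 1996: 238 days → $303,000 × 1.6% × 238/366 = $3,152.5246
Total = $7,656.1311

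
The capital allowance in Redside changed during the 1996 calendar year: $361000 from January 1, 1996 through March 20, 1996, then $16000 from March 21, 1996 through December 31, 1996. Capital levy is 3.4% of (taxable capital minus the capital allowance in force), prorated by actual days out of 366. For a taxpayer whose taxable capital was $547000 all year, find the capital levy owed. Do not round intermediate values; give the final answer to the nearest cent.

$15490.07

January 1 – March 20, 1996: 80 days, exemption $361000 → ($547000 − $361000) × 3.4% × 80/366 = $1382.2951
March 21 – December 31, 1996: 286 days, exemption $16000 → ($547000 − $16000) × 3.4% × 286/366 = $14107.7705
Total = $15490.0656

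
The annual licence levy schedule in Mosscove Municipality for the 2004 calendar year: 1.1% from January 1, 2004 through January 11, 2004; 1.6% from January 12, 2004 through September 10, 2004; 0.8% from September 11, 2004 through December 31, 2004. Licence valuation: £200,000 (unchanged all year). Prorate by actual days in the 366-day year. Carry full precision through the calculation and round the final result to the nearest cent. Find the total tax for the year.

January 1 – January 11, 2004: 11 days at 1.1% → £200,000 × 1.1% × 11/366 = £66.1202
January 12 – September 10, 2004: 243 days at 1.6% → £200,000 × 1.6% × 243/366 = £2,124.5902
September 11 – December 31, 2004: 112 days at 0.8% → £200,000 × 0.8% × 112/366 = £489.6175
Total = £2,680.3279

£2,680.33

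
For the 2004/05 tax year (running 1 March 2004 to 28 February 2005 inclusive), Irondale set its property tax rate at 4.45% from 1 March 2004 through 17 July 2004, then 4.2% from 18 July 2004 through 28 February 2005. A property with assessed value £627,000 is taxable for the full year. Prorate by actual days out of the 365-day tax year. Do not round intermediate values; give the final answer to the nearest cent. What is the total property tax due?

1 March – 17 July 2004: 139 days at 4.45% → £627,000 × 4.45% × 139/365 = £10,625.5027
18 July 2004 – 28 February 2005: 226 days at 4.2% → £627,000 × 4.2% × 226/365 = £16,305.4356
Total = £26,930.9384

£26,930.94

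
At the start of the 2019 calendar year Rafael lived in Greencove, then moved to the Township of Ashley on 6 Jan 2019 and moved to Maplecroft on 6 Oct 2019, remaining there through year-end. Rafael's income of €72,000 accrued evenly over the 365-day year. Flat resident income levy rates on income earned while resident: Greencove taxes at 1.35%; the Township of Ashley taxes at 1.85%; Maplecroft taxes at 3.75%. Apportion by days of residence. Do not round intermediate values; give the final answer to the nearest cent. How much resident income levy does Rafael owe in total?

Greencove, 1 Jan – 5 Jan 2019: 5 days → €72,000 × 1.35% × 5/365 = €13.3151
The Township of Ashley, 6 Jan – 5 Oct 2019: 273 days → €72,000 × 1.85% × 273/365 = €996.2630
Maplecroft, 6 Oct – 31 Dec 2019: 87 days → €72,000 × 3.75% × 87/365 = €643.5616
Total = €1,653.1397

€1,653.14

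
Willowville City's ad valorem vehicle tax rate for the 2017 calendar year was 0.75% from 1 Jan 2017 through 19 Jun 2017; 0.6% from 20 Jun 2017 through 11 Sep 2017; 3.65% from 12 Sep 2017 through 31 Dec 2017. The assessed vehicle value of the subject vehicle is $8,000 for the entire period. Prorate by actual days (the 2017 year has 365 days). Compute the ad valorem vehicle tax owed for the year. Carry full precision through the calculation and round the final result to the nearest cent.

1 Jan – 19 Jun 2017: 170 days at 0.75% → $8,000 × 0.75% × 170/365 = $27.9452
20 Jun – 11 Sep 2017: 84 days at 0.6% → $8,000 × 0.6% × 84/365 = $11.0466
12 Sep – 31 Dec 2017: 111 days at 3.65% → $8,000 × 3.65% × 111/365 = $88.8000
Total = $127.7918

$127.79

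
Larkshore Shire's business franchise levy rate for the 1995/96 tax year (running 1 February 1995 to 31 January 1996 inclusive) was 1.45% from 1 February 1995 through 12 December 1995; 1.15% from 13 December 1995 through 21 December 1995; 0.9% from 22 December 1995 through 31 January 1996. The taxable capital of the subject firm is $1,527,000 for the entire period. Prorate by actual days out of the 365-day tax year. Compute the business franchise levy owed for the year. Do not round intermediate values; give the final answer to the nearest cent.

1 February – 12 December 1995: 315 days at 1.45% → $1,527,000 × 1.45% × 315/365 = $19,108.4178
13 December – 21 December 1995: 9 days at 1.15% → $1,527,000 × 1.15% × 9/365 = $432.9986
22 December 1995 – 31 January 1996: 41 days at 0.9% → $1,527,000 × 0.9% × 41/365 = $1,543.7342
Total = $21,085.1507

$21,085.15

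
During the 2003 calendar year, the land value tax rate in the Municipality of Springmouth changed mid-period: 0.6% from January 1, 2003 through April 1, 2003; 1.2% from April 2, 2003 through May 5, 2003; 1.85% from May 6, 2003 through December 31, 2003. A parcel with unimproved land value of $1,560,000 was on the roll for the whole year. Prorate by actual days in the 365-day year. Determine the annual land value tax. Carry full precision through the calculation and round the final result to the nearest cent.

January 1 – April 1, 2003: 91 days at 0.6% → $1,560,000 × 0.6% × 91/365 = $2,333.5890
April 2 – May 5, 2003: 34 days at 1.2% → $1,560,000 × 1.2% × 34/365 = $1,743.7808
May 6 – December 31, 2003: 240 days at 1.85% → $1,560,000 × 1.85% × 240/365 = $18,976.4384
Total = $23,053.8082

$23,053.81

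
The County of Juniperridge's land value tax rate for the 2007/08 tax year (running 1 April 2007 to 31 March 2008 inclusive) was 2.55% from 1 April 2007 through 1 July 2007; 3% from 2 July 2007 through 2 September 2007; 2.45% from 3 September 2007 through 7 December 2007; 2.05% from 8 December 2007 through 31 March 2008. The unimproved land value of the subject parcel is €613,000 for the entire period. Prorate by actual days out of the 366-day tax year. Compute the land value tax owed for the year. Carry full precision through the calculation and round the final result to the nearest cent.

€14,982.49

1 April – 1 July 2007: 92 days at 2.55% → €613,000 × 2.55% × 92/366 = €3,929.2295
2 July – 2 September 2007: 63 days at 3% → €613,000 × 3% × 63/366 = €3,165.4918
3 September – 7 December 2007: 96 days at 2.45% → €613,000 × 2.45% × 96/366 = €3,939.2787
8 December 2007 – 31 March 2008: 115 days at 2.05% → €613,000 × 2.05% × 115/366 = €3,948.4904
Total = €14,982.4904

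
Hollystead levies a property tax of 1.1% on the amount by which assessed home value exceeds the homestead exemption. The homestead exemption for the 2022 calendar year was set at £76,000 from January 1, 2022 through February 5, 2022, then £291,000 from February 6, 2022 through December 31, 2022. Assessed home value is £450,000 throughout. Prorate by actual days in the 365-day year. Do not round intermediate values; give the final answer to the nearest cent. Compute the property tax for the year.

£1,982.26

January 1 – February 5, 2022: 36 days, exemption £76,000 → (£450,000 − £76,000) × 1.1% × 36/365 = £405.7644
February 6 – December 31, 2022: 329 days, exemption £291,000 → (£450,000 − £291,000) × 1.1% × 329/365 = £1,576.4959
Total = £1,982.2603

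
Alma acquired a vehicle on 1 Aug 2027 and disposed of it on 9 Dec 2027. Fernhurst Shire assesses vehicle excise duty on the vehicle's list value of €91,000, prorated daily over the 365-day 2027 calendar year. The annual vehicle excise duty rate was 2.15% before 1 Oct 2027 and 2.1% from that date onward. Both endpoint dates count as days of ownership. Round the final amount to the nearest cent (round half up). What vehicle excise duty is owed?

1 Aug – 30 Sep 2027: 61 days at 2.15% → €91,000 × 2.15% × 61/365 = €326.9767
1 Oct – 9 Dec 2027: 70 days at 2.1% → €91,000 × 2.1% × 70/365 = €366.4932
Total = €693.4699

€693.47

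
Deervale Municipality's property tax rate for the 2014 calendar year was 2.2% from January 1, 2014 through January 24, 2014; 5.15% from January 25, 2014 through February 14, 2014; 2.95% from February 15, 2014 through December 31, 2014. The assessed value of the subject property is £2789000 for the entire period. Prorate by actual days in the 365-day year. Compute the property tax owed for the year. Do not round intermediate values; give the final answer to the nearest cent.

January 1 – January 24, 2014: 24 days at 2.2% → £2789000 × 2.2% × 24/365 = £4034.4986
January 25 – February 14, 2014: 21 days at 5.15% → £2789000 × 5.15% × 21/365 = £8263.8452
February 15 – December 31, 2014: 320 days at 2.95% → £2789000 × 2.95% × 320/365 = £72131.9452
Total = £84430.2890

£84430.29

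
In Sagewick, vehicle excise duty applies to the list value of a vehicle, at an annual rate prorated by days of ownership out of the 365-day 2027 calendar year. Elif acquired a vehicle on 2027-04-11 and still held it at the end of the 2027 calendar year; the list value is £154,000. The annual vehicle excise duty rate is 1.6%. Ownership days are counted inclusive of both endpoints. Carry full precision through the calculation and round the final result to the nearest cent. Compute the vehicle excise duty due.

Days held (2027-04-11 to 2027-12-31): 265 out of 365
Tax = £154,000 × 1.6% × 265/365 = £1,788.9315

£1,788.93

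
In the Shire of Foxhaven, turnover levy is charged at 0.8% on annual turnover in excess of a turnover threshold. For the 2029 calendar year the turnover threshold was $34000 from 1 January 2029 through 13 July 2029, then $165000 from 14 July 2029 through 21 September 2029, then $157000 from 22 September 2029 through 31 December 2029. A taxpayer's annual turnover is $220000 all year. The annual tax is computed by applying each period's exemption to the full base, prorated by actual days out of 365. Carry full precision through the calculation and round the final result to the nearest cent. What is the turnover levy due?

$1014.73

1 January – 13 July 2029: 194 days, exemption $34000 → ($220000 − $34000) × 0.8% × 194/365 = $790.8822
14 July – 21 September 2029: 70 days, exemption $165000 → ($220000 − $165000) × 0.8% × 70/365 = $84.3836
22 September – 31 December 2029: 101 days, exemption $157000 → ($220000 − $157000) × 0.8% × 101/365 = $139.4630
Total = $1014.7288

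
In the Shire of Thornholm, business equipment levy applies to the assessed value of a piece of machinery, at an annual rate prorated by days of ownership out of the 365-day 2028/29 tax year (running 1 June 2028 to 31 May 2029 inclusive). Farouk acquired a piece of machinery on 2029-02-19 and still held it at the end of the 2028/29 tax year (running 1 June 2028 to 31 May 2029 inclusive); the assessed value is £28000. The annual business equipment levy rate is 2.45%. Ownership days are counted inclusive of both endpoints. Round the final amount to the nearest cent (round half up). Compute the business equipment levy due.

Days held (2029-02-19 to 2029-05-31): 102 out of 365
Tax = £28000 × 2.45% × 102/365 = £191.7041

£191.70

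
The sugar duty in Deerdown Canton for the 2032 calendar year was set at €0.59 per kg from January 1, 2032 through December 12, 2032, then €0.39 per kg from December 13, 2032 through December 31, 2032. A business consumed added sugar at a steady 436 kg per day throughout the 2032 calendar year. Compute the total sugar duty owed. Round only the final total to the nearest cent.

January 1 – December 12, 2032: 347 days × 436 kg/day = 151,292 kg at €0.59/kg → €89,262.28
December 13 – December 31, 2032: 19 days × 436 kg/day = 8,284 kg at €0.39/kg → €3,230.76

€92,493.04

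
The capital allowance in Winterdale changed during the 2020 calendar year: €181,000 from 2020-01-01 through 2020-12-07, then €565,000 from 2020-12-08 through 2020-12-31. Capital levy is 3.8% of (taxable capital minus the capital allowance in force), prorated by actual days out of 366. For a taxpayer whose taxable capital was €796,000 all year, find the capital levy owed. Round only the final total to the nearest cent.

€22,413.15

2020-01-01 to 2020-12-07: 342 days, exemption €181,000 → (€796,000 − €181,000) × 3.8% × 342/366 = €21,837.5410
2020-12-08 to 2020-12-31: 24 days, exemption €565,000 → (€796,000 − €565,000) × 3.8% × 24/366 = €575.6066
Total = €22,413.1475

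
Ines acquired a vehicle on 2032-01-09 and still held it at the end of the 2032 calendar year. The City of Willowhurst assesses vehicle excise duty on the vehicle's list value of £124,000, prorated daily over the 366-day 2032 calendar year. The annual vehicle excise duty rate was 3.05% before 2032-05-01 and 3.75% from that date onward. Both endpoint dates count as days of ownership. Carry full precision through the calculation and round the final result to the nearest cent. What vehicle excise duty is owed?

£4,280.37

2032-01-09 to 2032-04-30: 113 days at 3.05% → £124,000 × 3.05% × 113/366 = £1,167.6667
2032-05-01 to 2032-12-31: 245 days at 3.75% → £124,000 × 3.75% × 245/366 = £3,112.7049
Total = £4,280.3716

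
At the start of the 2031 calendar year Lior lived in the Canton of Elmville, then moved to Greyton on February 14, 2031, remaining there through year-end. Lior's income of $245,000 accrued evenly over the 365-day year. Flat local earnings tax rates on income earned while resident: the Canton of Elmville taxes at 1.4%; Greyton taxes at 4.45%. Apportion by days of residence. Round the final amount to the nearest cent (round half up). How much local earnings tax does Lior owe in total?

The Canton of Elmville, January 1 – February 13, 2031: 44 days → $245,000 × 1.4% × 44/365 = $413.4795
Greyton, February 14 – December 31, 2031: 321 days → $245,000 × 4.45% × 321/365 = $9,588.2260
Total = $10,001.7055

$10,001.71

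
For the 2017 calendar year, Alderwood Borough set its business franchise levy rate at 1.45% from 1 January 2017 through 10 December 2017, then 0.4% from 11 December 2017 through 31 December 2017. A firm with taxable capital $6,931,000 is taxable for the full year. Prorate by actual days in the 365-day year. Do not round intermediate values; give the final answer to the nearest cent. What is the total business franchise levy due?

$96,312.42

1 January – 10 December 2017: 344 days at 1.45% → $6,931,000 × 1.45% × 344/365 = $94,717.3370
11 December – 31 December 2017: 21 days at 0.4% → $6,931,000 × 0.4% × 21/365 = $1,595.0795
Total = $96,312.4164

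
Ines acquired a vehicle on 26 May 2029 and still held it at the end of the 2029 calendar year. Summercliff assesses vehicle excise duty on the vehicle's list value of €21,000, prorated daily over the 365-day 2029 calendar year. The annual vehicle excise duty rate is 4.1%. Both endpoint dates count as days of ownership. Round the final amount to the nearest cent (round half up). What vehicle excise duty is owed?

Days held (26 May – 31 Dec 2029): 220 out of 365
Tax = €21,000 × 4.1% × 220/365 = €518.9589

€518.96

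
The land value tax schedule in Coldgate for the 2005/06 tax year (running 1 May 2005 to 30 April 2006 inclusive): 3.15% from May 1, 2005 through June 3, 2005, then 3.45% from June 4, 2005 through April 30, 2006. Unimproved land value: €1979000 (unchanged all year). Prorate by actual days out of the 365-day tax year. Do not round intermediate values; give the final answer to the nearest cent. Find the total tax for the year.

€67722.46

May 1 – June 3, 2005: 34 days at 3.15% → €1979000 × 3.15% × 34/365 = €5806.8740
June 4, 2005 – April 30, 2006: 331 days at 3.45% → €1979000 × 3.45% × 331/365 = €61915.5904
Total = €67722.4644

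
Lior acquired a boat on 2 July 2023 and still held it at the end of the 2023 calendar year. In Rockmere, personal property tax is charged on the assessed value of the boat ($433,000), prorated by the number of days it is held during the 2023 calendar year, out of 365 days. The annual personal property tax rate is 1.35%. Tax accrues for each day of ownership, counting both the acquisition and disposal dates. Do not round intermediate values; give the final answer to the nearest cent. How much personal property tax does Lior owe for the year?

$2,930.76

Days held (2 July – 31 December 2023): 183 out of 365
Tax = $433,000 × 1.35% × 183/365 = $2,930.7575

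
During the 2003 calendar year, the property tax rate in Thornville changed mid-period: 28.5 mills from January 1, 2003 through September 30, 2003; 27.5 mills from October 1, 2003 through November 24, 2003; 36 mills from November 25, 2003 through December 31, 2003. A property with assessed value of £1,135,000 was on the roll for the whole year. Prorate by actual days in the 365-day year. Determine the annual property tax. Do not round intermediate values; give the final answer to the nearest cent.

£33,039.38

January 1 – September 30, 2003: 273 days at 28.5 mills → £1,135,000 × 2.85% × 273/365 = £24,194.1575
October 1 – November 24, 2003: 55 days at 27.5 mills → £1,135,000 × 2.75% × 55/365 = £4,703.2534
November 25 – December 31, 2003: 37 days at 36 mills → £1,135,000 × 3.6% × 37/365 = £4,141.9726
Total = £33,039.3836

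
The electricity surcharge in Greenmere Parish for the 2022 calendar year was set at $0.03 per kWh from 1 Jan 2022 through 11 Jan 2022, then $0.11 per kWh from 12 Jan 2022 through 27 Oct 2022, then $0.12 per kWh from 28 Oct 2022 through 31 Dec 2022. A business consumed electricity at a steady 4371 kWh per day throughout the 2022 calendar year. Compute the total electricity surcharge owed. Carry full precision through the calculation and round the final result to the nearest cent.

1 Jan – 11 Jan 2022: 11 days × 4371 kWh/day = 48,081 kWh at $0.03/kWh → $1,442.43
12 Jan – 27 Oct 2022: 289 days × 4371 kWh/day = 1,263,219 kWh at $0.11/kWh → $138,954.09
28 Oct – 31 Dec 2022: 65 days × 4371 kWh/day = 284,115 kWh at $0.12/kWh → $34,093.80

$174,490.32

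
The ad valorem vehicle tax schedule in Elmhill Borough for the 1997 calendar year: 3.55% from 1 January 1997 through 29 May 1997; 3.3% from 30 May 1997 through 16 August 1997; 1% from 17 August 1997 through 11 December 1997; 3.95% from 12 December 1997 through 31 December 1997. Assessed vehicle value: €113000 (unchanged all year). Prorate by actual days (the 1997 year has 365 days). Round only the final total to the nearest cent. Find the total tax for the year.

1 January – 29 May 1997: 149 days at 3.55% → €113000 × 3.55% × 149/365 = €1637.5712
30 May – 16 August 1997: 79 days at 3.3% → €113000 × 3.3% × 79/365 = €807.0986
17 August – 11 December 1997: 117 days at 1% → €113000 × 1% × 117/365 = €362.2192
12 December – 31 December 1997: 20 days at 3.95% → €113000 × 3.95% × 20/365 = €244.5753
Total = €3051.4644

€3051.46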